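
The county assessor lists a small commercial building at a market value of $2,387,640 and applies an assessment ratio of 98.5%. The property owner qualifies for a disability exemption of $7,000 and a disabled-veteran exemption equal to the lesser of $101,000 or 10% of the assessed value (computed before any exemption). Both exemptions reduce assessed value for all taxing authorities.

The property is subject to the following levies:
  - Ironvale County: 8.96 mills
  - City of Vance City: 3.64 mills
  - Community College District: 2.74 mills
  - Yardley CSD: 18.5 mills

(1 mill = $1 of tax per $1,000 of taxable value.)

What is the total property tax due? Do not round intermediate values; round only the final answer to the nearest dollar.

$75,931

Assessed value = $2,387,640 × 0.985 = $2,351,825.4
Disabled-veteran exemption = min($101,000, 10% × $2,351,825.4) = min($101,000, $235,182.54) = $101,000 (dollar cap binds)
Taxable value = $2,351,825.4 − $7,000 − $101,000 = $2,243,825.4
Ironvale County: $2,243,825.4 × 0.00896 = $20,104.675584
City of Vance City: $2,243,825.4 × 0.00364 = $8,167.524456
Community College District: $2,243,825.4 × 0.00274 = $6,148.081596
Yardley CSD: $2,243,825.4 × 0.0185 = $41,510.7699
Total = $75,931.051536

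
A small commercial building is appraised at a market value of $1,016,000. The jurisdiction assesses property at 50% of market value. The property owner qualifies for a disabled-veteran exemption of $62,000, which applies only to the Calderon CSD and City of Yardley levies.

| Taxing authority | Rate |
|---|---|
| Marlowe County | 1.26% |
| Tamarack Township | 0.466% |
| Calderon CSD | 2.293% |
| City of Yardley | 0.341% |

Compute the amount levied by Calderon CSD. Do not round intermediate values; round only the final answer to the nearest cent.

Assessed value = $1,016,000 × 0.5 = $508,000
Calderon CSD taxable value = $508,000 − $62,000 = $446,000
Calderon CSD levy = $446,000 × 0.02293 = $10,226.78

$10,226.78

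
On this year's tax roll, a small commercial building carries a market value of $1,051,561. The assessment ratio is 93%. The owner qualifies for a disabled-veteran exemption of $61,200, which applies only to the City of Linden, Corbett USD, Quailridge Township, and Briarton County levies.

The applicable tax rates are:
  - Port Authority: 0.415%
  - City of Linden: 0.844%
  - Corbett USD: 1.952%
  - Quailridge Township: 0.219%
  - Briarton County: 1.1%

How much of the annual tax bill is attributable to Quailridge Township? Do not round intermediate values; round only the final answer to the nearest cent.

Assessed value = $1,051,561 × 0.93 = $977,951.73
Quailridge Township taxable value = $977,951.73 − $61,200 = $916,751.73
Quailridge Township levy = $916,751.73 × 0.00219 = $2,007.6862887

$2,007.69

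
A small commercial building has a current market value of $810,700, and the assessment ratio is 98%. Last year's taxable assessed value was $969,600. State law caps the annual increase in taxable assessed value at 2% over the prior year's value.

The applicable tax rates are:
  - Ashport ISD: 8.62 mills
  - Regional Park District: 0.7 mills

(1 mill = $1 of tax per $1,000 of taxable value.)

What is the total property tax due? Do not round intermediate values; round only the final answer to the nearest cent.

Uncapped assessed value = $810,700 × 0.98 = $794,486
Cap limit = $969,600 × 1.02 = $988,992
Taxable assessed value = min($794,486, $988,992) = $794,486 (cap does not bind)
Ashport ISD: $794,486 × 0.00862 = $6,848.46932
Regional Park District: $794,486 × 0.0007 = $556.1402
Total = $7,404.60952

$7,404.61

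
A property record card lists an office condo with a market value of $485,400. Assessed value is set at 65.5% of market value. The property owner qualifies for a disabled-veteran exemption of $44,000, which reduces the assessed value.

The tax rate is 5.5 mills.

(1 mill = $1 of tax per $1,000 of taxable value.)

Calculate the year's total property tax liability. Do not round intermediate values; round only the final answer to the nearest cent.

$1,506.65

Assessed value = $485,400 × 0.655 = $317,937
Taxable value = $317,937 − $44,000 = $273,937
Tax = $273,937 × 0.0055 = $1,506.6535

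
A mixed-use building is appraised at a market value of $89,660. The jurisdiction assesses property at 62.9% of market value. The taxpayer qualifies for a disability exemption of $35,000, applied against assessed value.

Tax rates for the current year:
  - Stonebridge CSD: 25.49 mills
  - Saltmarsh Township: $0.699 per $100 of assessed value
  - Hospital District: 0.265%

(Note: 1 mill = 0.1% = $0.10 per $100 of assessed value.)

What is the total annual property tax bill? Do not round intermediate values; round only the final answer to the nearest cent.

Assessed value = $89,660 × 0.629 = $56,396.14
Taxable value = $56,396.14 − $35,000 = $21,396.14
Stonebridge CSD: $21,396.14 × 0.02549 = $545.3876086
Saltmarsh Township: $21,396.14 × 0.00699 = $149.5590186
Hospital District: $21,396.14 × 0.00265 = $56.699771
Total = $751.6463982

$751.65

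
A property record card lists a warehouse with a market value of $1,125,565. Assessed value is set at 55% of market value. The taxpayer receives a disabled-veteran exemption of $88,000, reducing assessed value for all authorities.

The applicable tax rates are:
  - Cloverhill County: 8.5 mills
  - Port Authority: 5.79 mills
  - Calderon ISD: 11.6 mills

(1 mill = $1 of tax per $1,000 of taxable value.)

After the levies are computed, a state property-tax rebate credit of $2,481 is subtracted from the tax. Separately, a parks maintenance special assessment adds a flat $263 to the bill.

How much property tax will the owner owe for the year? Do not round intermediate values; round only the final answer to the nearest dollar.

Assessed value = $1,125,565 × 0.55 = $619,060.75
Taxable value = $619,060.75 − $88,000 = $531,060.75
Cloverhill County: $531,060.75 × 0.0085 = $4,514.016375
Port Authority: $531,060.75 × 0.00579 = $3,074.8417425
Calderon ISD: $531,060.75 × 0.0116 = $6,160.3047
Levies subtotal = $13,749.1628175
After credit = $13,749.1628175 − $2,481 = $11,268.1628175
Total = $11,268.1628175 + $263 = $11,531.1628175

$11,531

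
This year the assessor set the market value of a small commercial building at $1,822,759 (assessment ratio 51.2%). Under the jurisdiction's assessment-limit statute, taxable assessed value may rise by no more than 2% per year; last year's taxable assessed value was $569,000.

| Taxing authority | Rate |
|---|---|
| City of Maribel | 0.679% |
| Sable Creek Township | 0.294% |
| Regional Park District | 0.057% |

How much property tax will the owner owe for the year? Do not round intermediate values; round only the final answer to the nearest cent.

Uncapped assessed value = $1,822,759 × 0.512 = $933,252.608
Cap limit = $569,000 × 1.02 = $580,380
Taxable assessed value = min($933,252.608, $580,380) = $580,380 (cap binds)
City of Maribel: $580,380 × 0.00679 = $3,940.7802
Sable Creek Township: $580,380 × 0.00294 = $1,706.3172
Regional Park District: $580,380 × 0.00057 = $330.8166
Total = $5,977.914

$5,977.91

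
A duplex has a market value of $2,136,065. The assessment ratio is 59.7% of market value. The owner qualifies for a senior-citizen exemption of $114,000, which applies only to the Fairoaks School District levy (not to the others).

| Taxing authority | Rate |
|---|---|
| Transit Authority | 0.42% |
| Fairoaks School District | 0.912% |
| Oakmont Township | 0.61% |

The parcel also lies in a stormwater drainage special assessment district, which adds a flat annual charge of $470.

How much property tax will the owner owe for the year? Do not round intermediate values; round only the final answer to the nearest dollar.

Assessed value = $2,136,065 × 0.597 = $1,275,230.805
Transit Authority: $1,275,230.805 × 0.0042 = $5,355.969381
Fairoaks School District: ($1,275,230.805 − $114,000) × 0.00912 = $1,161,230.805 × 0.00912 = $10,590.4249416
Oakmont Township: $1,275,230.805 × 0.0061 = $7,778.9079105
Levies subtotal = $23,725.3022331
Total = $23,725.3022331 + $470 = $24,195.3022331

$24,195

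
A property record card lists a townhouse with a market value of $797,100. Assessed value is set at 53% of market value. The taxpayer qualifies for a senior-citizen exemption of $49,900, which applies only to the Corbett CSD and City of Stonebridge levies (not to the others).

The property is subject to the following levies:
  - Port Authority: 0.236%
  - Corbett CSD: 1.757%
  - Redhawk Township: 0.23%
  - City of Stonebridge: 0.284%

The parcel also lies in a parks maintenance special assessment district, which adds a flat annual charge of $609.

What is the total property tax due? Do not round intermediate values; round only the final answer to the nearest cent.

$10,181.69

Assessed value = $797,100 × 0.53 = $422,463
Port Authority: $422,463 × 0.00236 = $997.01268
Corbett CSD: ($422,463 − $49,900) × 0.01757 = $372,563 × 0.01757 = $6,545.93191
Redhawk Township: $422,463 × 0.0023 = $971.6649
City of Stonebridge: ($422,463 − $49,900) × 0.00284 = $372,563 × 0.00284 = $1,058.07892
Levies subtotal = $9,572.68841
Total = $9,572.68841 + $609 = $10,181.68841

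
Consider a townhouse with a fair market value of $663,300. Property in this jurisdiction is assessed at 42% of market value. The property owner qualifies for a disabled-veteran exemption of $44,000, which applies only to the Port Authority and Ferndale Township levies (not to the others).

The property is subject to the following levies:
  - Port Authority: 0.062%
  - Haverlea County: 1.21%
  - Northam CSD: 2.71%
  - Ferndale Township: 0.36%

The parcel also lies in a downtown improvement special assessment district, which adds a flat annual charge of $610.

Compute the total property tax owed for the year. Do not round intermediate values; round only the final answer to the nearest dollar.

Assessed value = $663,300 × 0.42 = $278,586
Port Authority: ($278,586 − $44,000) × 0.00062 = $234,586 × 0.00062 = $145.44332
Haverlea County: $278,586 × 0.0121 = $3,370.8906
Northam CSD: $278,586 × 0.0271 = $7,549.6806
Ferndale Township: ($278,586 − $44,000) × 0.0036 = $234,586 × 0.0036 = $844.5096
Levies subtotal = $11,910.52412
Total = $11,910.52412 + $610 = $12,520.52412

$12,521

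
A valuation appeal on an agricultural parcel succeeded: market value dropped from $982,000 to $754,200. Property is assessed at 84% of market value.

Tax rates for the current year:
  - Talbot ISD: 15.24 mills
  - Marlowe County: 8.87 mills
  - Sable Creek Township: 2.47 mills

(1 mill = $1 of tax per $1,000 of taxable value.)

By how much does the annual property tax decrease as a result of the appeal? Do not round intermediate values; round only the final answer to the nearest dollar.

Old assessed value = $982,000 × 0.84 = $824,880
New assessed value = $754,200 × 0.84 = $633,528
Combined rate = 0.01524 + 0.00887 + 0.00247 = 0.02658
Old tax = $824,880 × 0.02658 = $21,925.3104
New tax = $633,528 × 0.02658 = $16,839.17424
Reduction = $21,925.3104 − $16,839.17424 = $5,086.13616

$5,086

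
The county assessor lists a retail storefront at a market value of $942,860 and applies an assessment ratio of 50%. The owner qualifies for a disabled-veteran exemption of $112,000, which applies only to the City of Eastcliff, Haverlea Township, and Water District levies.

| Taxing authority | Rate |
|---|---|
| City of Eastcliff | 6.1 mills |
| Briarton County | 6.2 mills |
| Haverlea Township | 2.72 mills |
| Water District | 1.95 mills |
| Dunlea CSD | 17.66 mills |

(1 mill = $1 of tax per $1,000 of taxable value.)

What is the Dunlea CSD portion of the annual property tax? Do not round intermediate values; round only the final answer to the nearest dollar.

$8,325

Assessed value = $942,860 × 0.5 = $471,430
Dunlea CSD taxable value = $471,430 (exemption does not apply)
Dunlea CSD levy = $471,430 × 0.01766 = $8,325.4538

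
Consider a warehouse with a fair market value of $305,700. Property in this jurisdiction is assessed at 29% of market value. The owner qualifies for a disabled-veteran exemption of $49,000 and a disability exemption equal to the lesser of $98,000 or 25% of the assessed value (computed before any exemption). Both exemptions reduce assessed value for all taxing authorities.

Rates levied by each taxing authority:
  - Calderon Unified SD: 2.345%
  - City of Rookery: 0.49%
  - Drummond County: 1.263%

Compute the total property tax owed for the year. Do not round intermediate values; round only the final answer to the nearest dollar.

Assessed value = $305,700 × 0.29 = $88,653
Disability exemption = min($98,000, 25% × $88,653) = min($98,000, $22,163.25) = $22,163.25 (percentage binds)
Taxable value = $88,653 − $49,000 − $22,163.25 = $17,489.75
Calderon Unified SD: $17,489.75 × 0.02345 = $410.1346375
City of Rookery: $17,489.75 × 0.0049 = $85.699775
Drummond County: $17,489.75 × 0.01263 = $220.8955425
Total = $716.729955

$717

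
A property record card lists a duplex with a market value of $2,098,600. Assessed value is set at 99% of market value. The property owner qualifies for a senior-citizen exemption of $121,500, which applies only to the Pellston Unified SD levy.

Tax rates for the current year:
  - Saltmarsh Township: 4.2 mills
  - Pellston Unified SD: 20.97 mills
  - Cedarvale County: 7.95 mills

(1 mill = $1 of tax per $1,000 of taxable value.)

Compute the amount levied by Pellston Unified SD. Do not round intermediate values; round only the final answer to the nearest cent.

Assessed value = $2,098,600 × 0.99 = $2,077,614
Pellston Unified SD taxable value = $2,077,614 − $121,500 = $1,956,114
Pellston Unified SD levy = $1,956,114 × 0.02097 = $41,019.71058

$41,019.71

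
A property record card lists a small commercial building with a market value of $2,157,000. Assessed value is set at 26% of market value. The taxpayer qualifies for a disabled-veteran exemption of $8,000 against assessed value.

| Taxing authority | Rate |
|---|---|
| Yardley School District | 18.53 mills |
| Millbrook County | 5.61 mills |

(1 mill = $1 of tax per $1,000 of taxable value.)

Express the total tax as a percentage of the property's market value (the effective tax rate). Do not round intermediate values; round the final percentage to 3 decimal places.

Assessed value = $2,157,000 × 0.26 = $560,820
Taxable value = $560,820 − $8,000 = $552,820
Yardley School District: $552,820 × 0.01853 = $10,243.7546
Millbrook County: $552,820 × 0.00561 = $3,101.3202
Total tax = $13,345.0748
Effective rate = $13,345.0748 ÷ $2,157,000 = 0.619% of market value

0.619%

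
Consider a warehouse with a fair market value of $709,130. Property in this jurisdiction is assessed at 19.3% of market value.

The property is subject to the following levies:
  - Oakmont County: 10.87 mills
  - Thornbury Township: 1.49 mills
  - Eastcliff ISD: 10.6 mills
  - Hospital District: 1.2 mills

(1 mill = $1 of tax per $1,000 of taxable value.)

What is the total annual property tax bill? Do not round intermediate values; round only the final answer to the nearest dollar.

Assessed value = $709,130 × 0.193 = $136,862.09
Oakmont County: $136,862.09 × 0.01087 = $1,487.6909183
Thornbury Township: $136,862.09 × 0.00149 = $203.9245141
Eastcliff ISD: $136,862.09 × 0.0106 = $1,450.738154
Hospital District: $136,862.09 × 0.0012 = $164.234508
Total = $1,487.6909183 + $203.9245141 + $1,450.738154 + $164.234508 = $3,306.5880944

$3,307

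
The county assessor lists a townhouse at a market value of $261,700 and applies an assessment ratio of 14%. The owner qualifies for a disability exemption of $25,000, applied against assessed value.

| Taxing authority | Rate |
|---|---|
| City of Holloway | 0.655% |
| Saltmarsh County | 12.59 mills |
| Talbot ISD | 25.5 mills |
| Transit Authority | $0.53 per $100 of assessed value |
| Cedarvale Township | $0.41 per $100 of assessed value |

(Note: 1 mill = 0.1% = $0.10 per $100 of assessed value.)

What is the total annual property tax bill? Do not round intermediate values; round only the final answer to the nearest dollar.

Assessed value = $261,700 × 0.14 = $36,638
Taxable value = $36,638 − $25,000 = $11,638
City of Holloway: $11,638 × 0.00655 = $76.2289
Saltmarsh County: $11,638 × 0.01259 = $146.52242
Talbot ISD: $11,638 × 0.0255 = $296.769
Transit Authority: $11,638 × 0.0053 = $61.6814
Cedarvale Township: $11,638 × 0.0041 = $47.7158
Total = $628.91752

$629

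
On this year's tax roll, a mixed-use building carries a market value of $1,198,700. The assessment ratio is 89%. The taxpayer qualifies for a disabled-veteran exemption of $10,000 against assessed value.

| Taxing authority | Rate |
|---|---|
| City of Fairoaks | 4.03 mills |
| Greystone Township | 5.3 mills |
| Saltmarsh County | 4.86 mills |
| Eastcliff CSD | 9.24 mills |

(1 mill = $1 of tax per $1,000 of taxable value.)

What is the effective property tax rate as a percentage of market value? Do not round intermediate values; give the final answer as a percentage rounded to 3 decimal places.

Assessed value = $1,198,700 × 0.89 = $1,066,843
Taxable value = $1,066,843 − $10,000 = $1,056,843
City of Fairoaks: $1,056,843 × 0.00403 = $4,259.07729
Greystone Township: $1,056,843 × 0.0053 = $5,601.2679
Saltmarsh County: $1,056,843 × 0.00486 = $5,136.25698
Eastcliff CSD: $1,056,843 × 0.00924 = $9,765.22932
Total tax = $24,761.83149
Effective rate = $24,761.83149 ÷ $1,198,700 = 2.066% of market value

2.066%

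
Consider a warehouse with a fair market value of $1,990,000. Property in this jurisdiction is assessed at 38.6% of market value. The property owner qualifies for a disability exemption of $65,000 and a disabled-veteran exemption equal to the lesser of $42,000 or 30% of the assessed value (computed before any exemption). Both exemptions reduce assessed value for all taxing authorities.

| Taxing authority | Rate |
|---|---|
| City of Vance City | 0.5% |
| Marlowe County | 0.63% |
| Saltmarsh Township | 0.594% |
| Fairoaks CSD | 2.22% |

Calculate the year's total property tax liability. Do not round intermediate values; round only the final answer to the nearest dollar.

$26,075

Assessed value = $1,990,000 × 0.386 = $768,140
Disabled-veteran exemption = min($42,000, 30% × $768,140) = min($42,000, $230,442) = $42,000 (dollar cap binds)
Taxable value = $768,140 − $65,000 − $42,000 = $661,140
City of Vance City: $661,140 × 0.005 = $3,305.7
Marlowe County: $661,140 × 0.0063 = $4,165.182
Saltmarsh Township: $661,140 × 0.00594 = $3,927.1716
Fairoaks CSD: $661,140 × 0.0222 = $14,677.308
Total = $26,075.3616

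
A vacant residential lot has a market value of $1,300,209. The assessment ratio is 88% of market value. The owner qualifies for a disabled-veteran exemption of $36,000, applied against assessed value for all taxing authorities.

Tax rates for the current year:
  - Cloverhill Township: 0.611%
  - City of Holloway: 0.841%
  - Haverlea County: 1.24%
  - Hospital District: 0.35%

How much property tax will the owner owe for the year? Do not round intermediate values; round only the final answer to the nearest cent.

Assessed value = $1,300,209 × 0.88 = $1,144,183.92
Taxable value = $1,144,183.92 − $36,000 = $1,108,183.92
Cloverhill Township: $1,108,183.92 × 0.00611 = $6,771.0037512
City of Holloway: $1,108,183.92 × 0.00841 = $9,319.8267672
Haverlea County: $1,108,183.92 × 0.0124 = $13,741.480608
Hospital District: $1,108,183.92 × 0.0035 = $3,878.64372
Total = $6,771.0037512 + $9,319.8267672 + $13,741.480608 + $3,878.64372 = $33,710.9548464

$33,710.95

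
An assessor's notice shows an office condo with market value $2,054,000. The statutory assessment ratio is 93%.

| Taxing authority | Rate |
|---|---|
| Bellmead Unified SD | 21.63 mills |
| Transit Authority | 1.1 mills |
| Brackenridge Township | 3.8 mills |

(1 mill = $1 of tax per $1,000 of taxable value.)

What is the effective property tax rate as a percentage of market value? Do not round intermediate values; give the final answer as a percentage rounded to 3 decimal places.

Assessed value = $2,054,000 × 0.93 = $1,910,220
Bellmead Unified SD: $1,910,220 × 0.02163 = $41,318.0586
Transit Authority: $1,910,220 × 0.0011 = $2,101.242
Brackenridge Township: $1,910,220 × 0.0038 = $7,258.836
Total tax = $50,678.1366
Effective rate = $50,678.1366 ÷ $2,054,000 = 2.467% of market value

2.467%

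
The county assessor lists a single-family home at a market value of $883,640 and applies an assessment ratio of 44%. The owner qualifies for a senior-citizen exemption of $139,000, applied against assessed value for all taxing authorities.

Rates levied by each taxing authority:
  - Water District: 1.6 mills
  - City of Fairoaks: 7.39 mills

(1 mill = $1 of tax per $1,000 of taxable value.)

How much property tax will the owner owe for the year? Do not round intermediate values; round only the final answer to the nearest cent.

Assessed value = $883,640 × 0.44 = $388,801.6
Taxable value = $388,801.6 − $139,000 = $249,801.6
Water District: $249,801.6 × 0.0016 = $399.68256
City of Fairoaks: $249,801.6 × 0.00739 = $1,846.033824
Total = $399.68256 + $1,846.033824 = $2,245.716384

$2,245.72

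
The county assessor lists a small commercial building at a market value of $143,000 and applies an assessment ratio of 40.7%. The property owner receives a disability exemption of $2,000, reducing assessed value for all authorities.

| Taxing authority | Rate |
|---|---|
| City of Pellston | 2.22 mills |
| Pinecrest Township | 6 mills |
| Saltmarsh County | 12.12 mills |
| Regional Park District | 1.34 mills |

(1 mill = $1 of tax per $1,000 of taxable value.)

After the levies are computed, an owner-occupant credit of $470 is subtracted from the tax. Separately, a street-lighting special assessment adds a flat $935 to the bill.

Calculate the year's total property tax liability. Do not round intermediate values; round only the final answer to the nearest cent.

Assessed value = $143,000 × 0.407 = $58,201
Taxable value = $58,201 − $2,000 = $56,201
City of Pellston: $56,201 × 0.00222 = $124.76622
Pinecrest Township: $56,201 × 0.006 = $337.206
Saltmarsh County: $56,201 × 0.01212 = $681.15612
Regional Park District: $56,201 × 0.00134 = $75.30934
Levies subtotal = $1,218.43768
After credit = $1,218.43768 − $470 = $748.43768
Total = $748.43768 + $935 = $1,683.43768

$1,683.44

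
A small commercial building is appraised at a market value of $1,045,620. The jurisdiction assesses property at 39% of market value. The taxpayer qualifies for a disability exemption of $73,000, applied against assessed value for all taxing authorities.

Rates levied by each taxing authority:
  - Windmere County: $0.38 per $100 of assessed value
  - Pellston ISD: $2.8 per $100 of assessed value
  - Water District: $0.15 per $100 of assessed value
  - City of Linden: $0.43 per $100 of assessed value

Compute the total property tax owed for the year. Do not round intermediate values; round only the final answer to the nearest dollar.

$12,588

Assessed value = $1,045,620 × 0.39 = $407,791.8
Taxable value = $407,791.8 − $73,000 = $334,791.8
Windmere County: $334,791.8 × 0.0038 = $1,272.20884
Pellston ISD: $334,791.8 × 0.028 = $9,374.1704
Water District: $334,791.8 × 0.0015 = $502.1877
City of Linden: $334,791.8 × 0.0043 = $1,439.60474
Total = $1,272.20884 + $9,374.1704 + $502.1877 + $1,439.60474 = $12,588.17168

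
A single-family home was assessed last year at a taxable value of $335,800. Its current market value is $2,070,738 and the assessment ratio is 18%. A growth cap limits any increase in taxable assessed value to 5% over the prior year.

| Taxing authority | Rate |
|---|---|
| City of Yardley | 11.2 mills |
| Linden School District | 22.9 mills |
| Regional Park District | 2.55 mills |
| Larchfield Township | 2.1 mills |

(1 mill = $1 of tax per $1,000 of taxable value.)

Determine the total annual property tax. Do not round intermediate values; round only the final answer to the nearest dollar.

Uncapped assessed value = $2,070,738 × 0.18 = $372,732.84
Cap limit = $335,800 × 1.05 = $352,590
Taxable assessed value = min($372,732.84, $352,590) = $352,590 (cap binds)
City of Yardley: $352,590 × 0.0112 = $3,949.008
Linden School District: $352,590 × 0.0229 = $8,074.311
Regional Park District: $352,590 × 0.00255 = $899.1045
Larchfield Township: $352,590 × 0.0021 = $740.439
Total = $13,662.8625

$13,663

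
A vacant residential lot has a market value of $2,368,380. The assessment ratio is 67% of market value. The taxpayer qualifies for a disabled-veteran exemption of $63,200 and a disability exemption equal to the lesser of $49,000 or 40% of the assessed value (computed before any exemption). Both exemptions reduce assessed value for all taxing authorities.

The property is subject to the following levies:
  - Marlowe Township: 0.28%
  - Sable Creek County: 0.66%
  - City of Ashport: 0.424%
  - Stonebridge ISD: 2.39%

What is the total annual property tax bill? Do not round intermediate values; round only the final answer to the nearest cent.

$55,357.03

Assessed value = $2,368,380 × 0.67 = $1,586,814.6
Disability exemption = min($49,000, 40% × $1,586,814.6) = min($49,000, $634,725.84) = $49,000 (dollar cap binds)
Taxable value = $1,586,814.6 − $63,200 − $49,000 = $1,474,614.6
Marlowe Township: $1,474,614.6 × 0.0028 = $4,128.92088
Sable Creek County: $1,474,614.6 × 0.0066 = $9,732.45636
City of Ashport: $1,474,614.6 × 0.00424 = $6,252.365904
Stonebridge ISD: $1,474,614.6 × 0.0239 = $35,243.28894
Total = $55,357.032084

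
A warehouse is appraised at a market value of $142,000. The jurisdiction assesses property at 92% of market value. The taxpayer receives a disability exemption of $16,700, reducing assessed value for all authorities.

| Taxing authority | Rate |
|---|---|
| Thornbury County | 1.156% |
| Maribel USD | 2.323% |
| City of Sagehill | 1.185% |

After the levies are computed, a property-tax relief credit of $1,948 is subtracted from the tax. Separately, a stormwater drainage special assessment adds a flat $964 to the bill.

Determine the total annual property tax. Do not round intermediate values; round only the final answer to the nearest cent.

$4,330.16

Assessed value = $142,000 × 0.92 = $130,640
Taxable value = $130,640 − $16,700 = $113,940
Thornbury County: $113,940 × 0.01156 = $1,317.1464
Maribel USD: $113,940 × 0.02323 = $2,646.8262
City of Sagehill: $113,940 × 0.01185 = $1,350.189
Levies subtotal = $5,314.1616
After credit = $5,314.1616 − $1,948 = $3,366.1616
Total = $3,366.1616 + $964 = $4,330.1616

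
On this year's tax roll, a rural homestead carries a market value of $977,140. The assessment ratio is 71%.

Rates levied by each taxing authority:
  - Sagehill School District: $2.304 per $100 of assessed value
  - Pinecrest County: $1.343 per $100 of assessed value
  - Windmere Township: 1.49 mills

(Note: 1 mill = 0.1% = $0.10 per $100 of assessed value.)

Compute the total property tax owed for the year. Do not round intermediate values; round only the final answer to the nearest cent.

Assessed value = $977,140 × 0.71 = $693,769.4
Sagehill School District: $693,769.4 × 0.02304 = $15,984.446976
Pinecrest County: $693,769.4 × 0.01343 = $9,317.323042
Windmere Township: $693,769.4 × 0.00149 = $1,033.716406
Total = $26,335.486424

$26,335.49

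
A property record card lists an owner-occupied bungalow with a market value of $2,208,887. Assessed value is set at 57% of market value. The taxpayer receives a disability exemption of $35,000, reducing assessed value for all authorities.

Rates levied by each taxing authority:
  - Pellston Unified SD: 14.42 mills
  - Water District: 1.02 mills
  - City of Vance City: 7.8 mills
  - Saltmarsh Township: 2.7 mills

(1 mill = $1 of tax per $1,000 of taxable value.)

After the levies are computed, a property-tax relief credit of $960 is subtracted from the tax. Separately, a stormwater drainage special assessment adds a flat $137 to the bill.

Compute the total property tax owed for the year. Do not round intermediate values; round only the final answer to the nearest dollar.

Assessed value = $2,208,887 × 0.57 = $1,259,065.59
Taxable value = $1,259,065.59 − $35,000 = $1,224,065.59
Pellston Unified SD: $1,224,065.59 × 0.01442 = $17,651.0258078
Water District: $1,224,065.59 × 0.00102 = $1,248.5469018
City of Vance City: $1,224,065.59 × 0.0078 = $9,547.711602
Saltmarsh Township: $1,224,065.59 × 0.0027 = $3,304.977093
Levies subtotal = $31,752.2614046
After credit = $31,752.2614046 − $960 = $30,792.2614046
Total = $30,792.2614046 + $137 = $30,929.2614046

$30,929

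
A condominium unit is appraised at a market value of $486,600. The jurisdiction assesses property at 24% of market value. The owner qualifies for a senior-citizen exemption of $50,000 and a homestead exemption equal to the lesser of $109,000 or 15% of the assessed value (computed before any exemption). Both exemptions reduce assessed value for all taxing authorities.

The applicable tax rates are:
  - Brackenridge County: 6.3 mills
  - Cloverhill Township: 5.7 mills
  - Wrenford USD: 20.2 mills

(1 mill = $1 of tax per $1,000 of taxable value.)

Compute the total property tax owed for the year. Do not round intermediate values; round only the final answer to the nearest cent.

Assessed value = $486,600 × 0.24 = $116,784
Homestead exemption = min($109,000, 15% × $116,784) = min($109,000, $17,517.6) = $17,517.6 (percentage binds)
Taxable value = $116,784 − $50,000 − $17,517.6 = $49,266.4
Brackenridge County: $49,266.4 × 0.0063 = $310.37832
Cloverhill Township: $49,266.4 × 0.0057 = $280.81848
Wrenford USD: $49,266.4 × 0.0202 = $995.18128
Total = $1,586.37808

$1,586.38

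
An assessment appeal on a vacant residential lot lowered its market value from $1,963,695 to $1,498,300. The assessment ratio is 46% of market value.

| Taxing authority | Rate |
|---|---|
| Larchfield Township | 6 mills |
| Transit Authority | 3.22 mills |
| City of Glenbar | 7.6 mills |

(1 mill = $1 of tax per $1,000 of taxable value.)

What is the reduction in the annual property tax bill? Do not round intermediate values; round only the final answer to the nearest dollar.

Old assessed value = $1,963,695 × 0.46 = $903,299.7
New assessed value = $1,498,300 × 0.46 = $689,218
Combined rate = 0.006 + 0.00322 + 0.0076 = 0.01682
Old tax = $903,299.7 × 0.01682 = $15,193.500954
New tax = $689,218 × 0.01682 = $11,592.64676
Reduction = $15,193.500954 − $11,592.64676 = $3,600.854194

$3,601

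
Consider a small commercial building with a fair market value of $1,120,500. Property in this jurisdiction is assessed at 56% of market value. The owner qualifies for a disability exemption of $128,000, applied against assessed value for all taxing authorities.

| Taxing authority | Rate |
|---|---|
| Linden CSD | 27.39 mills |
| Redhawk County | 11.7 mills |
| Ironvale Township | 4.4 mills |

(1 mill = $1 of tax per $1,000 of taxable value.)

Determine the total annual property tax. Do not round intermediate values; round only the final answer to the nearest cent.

Assessed value = $1,120,500 × 0.56 = $627,480
Taxable value = $627,480 − $128,000 = $499,480
Linden CSD: $499,480 × 0.02739 = $13,680.7572
Redhawk County: $499,480 × 0.0117 = $5,843.916
Ironvale Township: $499,480 × 0.0044 = $2,197.712
Total = $13,680.7572 + $5,843.916 + $2,197.712 = $21,722.3852

$21,722.39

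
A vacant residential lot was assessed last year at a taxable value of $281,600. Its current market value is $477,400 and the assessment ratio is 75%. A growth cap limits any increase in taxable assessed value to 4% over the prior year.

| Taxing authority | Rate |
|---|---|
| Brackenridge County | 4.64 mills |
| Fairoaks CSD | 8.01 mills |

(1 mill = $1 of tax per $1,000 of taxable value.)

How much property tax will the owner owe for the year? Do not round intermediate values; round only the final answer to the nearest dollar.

Uncapped assessed value = $477,400 × 0.75 = $358,050
Cap limit = $281,600 × 1.04 = $292,864
Taxable assessed value = min($358,050, $292,864) = $292,864 (cap binds)
Brackenridge County: $292,864 × 0.00464 = $1,358.88896
Fairoaks CSD: $292,864 × 0.00801 = $2,345.84064
Total = $3,704.7296

$3,705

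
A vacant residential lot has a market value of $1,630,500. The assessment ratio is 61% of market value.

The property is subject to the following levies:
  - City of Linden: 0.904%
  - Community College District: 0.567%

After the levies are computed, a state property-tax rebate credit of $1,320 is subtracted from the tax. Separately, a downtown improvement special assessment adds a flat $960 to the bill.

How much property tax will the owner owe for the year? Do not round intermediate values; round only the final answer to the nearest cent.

Assessed value = $1,630,500 × 0.61 = $994,605
City of Linden: $994,605 × 0.00904 = $8,991.2292
Community College District: $994,605 × 0.00567 = $5,639.41035
Levies subtotal = $14,630.63955
After credit = $14,630.63955 − $1,320 = $13,310.63955
Total = $13,310.63955 + $960 = $14,270.63955

$14,270.64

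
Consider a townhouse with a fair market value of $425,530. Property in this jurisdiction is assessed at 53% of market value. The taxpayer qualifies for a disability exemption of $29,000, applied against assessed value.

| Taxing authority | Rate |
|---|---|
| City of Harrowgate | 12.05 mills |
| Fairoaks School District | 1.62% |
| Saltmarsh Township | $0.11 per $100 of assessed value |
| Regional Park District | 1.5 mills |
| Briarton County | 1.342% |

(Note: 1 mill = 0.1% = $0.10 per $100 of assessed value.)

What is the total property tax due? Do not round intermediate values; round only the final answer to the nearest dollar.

Assessed value = $425,530 × 0.53 = $225,530.9
Taxable value = $225,530.9 − $29,000 = $196,530.9
City of Harrowgate: $196,530.9 × 0.01205 = $2,368.197345
Fairoaks School District: $196,530.9 × 0.0162 = $3,183.80058
Saltmarsh Township: $196,530.9 × 0.0011 = $216.18399
Regional Park District: $196,530.9 × 0.0015 = $294.79635
Briarton County: $196,530.9 × 0.01342 = $2,637.444678
Total = $8,700.422943

$8,700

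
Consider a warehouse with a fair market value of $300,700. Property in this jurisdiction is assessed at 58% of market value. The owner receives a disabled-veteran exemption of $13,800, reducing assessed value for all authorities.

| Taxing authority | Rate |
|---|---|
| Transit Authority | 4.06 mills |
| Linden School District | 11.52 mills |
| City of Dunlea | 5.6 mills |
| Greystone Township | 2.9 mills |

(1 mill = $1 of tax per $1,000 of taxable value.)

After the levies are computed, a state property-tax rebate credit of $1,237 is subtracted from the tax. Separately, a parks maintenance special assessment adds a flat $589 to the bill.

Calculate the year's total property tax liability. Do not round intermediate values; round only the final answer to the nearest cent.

Assessed value = $300,700 × 0.58 = $174,406
Taxable value = $174,406 − $13,800 = $160,606
Transit Authority: $160,606 × 0.00406 = $652.06036
Linden School District: $160,606 × 0.01152 = $1,850.18112
City of Dunlea: $160,606 × 0.0056 = $899.3936
Greystone Township: $160,606 × 0.0029 = $465.7574
Levies subtotal = $3,867.39248
After credit = $3,867.39248 − $1,237 = $2,630.39248
Total = $2,630.39248 + $589 = $3,219.39248

$3,219.39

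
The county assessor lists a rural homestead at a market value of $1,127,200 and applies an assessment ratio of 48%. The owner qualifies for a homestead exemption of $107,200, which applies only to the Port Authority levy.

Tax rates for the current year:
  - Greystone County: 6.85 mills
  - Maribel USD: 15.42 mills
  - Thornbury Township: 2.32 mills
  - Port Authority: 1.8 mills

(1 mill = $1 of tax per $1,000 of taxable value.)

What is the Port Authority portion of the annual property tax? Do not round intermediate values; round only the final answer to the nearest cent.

$780.94

Assessed value = $1,127,200 × 0.48 = $541,056
Port Authority taxable value = $541,056 − $107,200 = $433,856
Port Authority levy = $433,856 × 0.0018 = $780.9408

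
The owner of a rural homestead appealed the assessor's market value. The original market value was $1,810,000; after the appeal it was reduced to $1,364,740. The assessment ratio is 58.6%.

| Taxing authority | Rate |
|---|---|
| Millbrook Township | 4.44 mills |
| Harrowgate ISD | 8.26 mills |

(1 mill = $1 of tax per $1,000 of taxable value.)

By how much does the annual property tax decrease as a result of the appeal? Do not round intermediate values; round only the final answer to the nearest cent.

$3,313.71

Old assessed value = $1,810,000 × 0.586 = $1,060,660
New assessed value = $1,364,740 × 0.586 = $799,737.64
Combined rate = 0.00444 + 0.00826 = 0.0127
Old tax = $1,060,660 × 0.0127 = $13,470.382
New tax = $799,737.64 × 0.0127 = $10,156.668028
Reduction = $13,470.382 − $10,156.668028 = $3,313.713972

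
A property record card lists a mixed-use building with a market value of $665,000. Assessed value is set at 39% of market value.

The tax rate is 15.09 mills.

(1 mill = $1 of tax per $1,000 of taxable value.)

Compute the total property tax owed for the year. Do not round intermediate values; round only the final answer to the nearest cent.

$3,913.59

Assessed value = $665,000 × 0.39 = $259,350
Tax = $259,350 × 0.01509 = $3,913.5915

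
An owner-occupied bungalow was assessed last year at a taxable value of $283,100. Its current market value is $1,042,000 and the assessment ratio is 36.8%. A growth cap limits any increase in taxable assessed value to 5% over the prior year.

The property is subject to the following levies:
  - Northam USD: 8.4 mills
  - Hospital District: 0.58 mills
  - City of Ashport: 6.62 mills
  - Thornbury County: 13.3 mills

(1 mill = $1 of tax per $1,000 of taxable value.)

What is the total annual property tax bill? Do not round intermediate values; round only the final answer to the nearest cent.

$8,590.67

Uncapped assessed value = $1,042,000 × 0.368 = $383,456
Cap limit = $283,100 × 1.05 = $297,255
Taxable assessed value = min($383,456, $297,255) = $297,255 (cap binds)
Northam USD: $297,255 × 0.0084 = $2,496.942
Hospital District: $297,255 × 0.00058 = $172.4079
City of Ashport: $297,255 × 0.00662 = $1,967.8281
Thornbury County: $297,255 × 0.0133 = $3,953.4915
Total = $8,590.6695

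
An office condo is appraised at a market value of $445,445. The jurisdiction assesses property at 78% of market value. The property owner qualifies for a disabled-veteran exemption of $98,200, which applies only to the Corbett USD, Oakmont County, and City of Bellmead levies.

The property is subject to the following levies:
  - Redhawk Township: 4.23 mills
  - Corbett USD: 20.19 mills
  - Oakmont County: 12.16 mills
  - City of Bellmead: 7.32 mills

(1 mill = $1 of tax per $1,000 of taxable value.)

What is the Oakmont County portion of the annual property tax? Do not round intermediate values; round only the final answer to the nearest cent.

Assessed value = $445,445 × 0.78 = $347,447.1
Oakmont County taxable value = $347,447.1 − $98,200 = $249,247.1
Oakmont County levy = $249,247.1 × 0.01216 = $3,030.844736

$3,030.84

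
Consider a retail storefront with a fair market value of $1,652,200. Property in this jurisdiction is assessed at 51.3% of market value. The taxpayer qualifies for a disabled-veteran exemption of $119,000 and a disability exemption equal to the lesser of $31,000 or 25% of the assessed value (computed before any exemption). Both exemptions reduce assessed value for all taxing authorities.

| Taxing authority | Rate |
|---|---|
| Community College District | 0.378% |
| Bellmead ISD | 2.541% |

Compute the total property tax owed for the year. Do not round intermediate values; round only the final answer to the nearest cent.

$20,362.32

Assessed value = $1,652,200 × 0.513 = $847,578.6
Disability exemption = min($31,000, 25% × $847,578.6) = min($31,000, $211,894.65) = $31,000 (dollar cap binds)
Taxable value = $847,578.6 − $119,000 − $31,000 = $697,578.6
Community College District: $697,578.6 × 0.00378 = $2,636.847108
Bellmead ISD: $697,578.6 × 0.02541 = $17,725.472226
Total = $20,362.319334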